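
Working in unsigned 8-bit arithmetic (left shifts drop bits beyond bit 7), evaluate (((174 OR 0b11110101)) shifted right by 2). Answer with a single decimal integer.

63

174 = 10101110
0b11110101 = 11110101
→ OR → 11111111 = 255
→ shifted right by 2 → 00111111 = 63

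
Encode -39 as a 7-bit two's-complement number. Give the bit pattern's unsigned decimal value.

89

39 in 7 bits: 0100111
Invert: 1011000
Add 1:  1011001 = 89
(Check: 2^7 - 39 = 128 - 39 = 89.)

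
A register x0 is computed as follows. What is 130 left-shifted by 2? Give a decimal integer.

520

130 = 0010000010
shift left by 2 → 1000001000 = 520
(equivalently, 130 × 2^2 = 130 × 4)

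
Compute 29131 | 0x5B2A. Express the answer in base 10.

31723

29131 = 111000111001011
0x5B2A = 101101100101010
 OR → 111101111101011 = 31723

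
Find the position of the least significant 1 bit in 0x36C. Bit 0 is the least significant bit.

0x36C = 1101101100
Trailing zeros: 2, so the lowest set bit is bit 2 (value 4).

2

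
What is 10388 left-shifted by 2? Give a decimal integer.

41552

10388 = 0010100010010100
shift left by 2 → 1010001001010000 = 41552
(equivalently, 10388 × 2^2 = 10388 × 4)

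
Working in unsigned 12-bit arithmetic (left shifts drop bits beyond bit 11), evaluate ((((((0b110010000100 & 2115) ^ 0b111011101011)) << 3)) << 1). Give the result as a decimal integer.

0b110010000100 = 110010000100
2115 = 100001000011
→ & → 100000000000 = 2048
0b111011101011 = 111011101011
→ ^ → 011011101011 = 1771
→ << 3 (mod 2^12) → 011101011000 = 1880
→ << 1 (mod 2^12) → 111010110000 = 3760

3760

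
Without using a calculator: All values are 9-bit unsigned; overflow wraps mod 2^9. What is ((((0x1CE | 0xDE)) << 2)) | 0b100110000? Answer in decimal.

376

0x1CE = 111001110
0xDE = 011011110
→ | → 111011110 = 478
→ << 2 (mod 2^9) → 101111000 = 376
0b100110000 = 100110000
→ | → 101111000 = 376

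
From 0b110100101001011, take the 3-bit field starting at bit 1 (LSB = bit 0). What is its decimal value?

v = 110100101001011
Shift right by 1: 11010010100101
Mask low 3 bits: 101 = 5

5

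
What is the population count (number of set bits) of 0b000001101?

3

n = 1101
Count the 1s: 1 + 1 + 1 = 3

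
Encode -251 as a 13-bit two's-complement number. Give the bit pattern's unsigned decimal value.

251 in 13 bits: 0000011111011
Invert: 1111100000100
Add 1:  1111100000101 = 7941
(Check: 2^13 - 251 = 8192 - 251 = 7941.)

7941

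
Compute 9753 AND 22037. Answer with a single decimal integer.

9753 = 010011000011001
22037 = 101011000010101
AND → 000011000010001 = 1553

1553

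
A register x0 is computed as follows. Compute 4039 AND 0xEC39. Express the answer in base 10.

3073

4039 = 0000111111000111
0xEC39 = 1110110000111001
AND → 0000110000000001 = 3073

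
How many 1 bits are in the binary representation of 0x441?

3

0x441 = 10001000001
Count the 1s: 1 + 1 + 1 = 3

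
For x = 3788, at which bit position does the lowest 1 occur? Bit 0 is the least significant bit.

2

3788 = 111011001100
Trailing zeros: 2, so the lowest set bit is bit 2 (value 4).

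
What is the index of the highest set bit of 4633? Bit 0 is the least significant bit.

4633 = 1001000011001
The topmost 1 is at position 12 (since 2^12 = 4096 ≤ 4633 < 8192).

12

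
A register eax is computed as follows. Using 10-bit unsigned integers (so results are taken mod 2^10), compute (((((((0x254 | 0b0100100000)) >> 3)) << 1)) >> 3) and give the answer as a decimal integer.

0x254 = 1001010100
0b0100100000 = 0100100000
→ | → 1101110100 = 884
→ >> 3 → 0001101110 = 110
→ << 1 (mod 2^10) → 0011011100 = 220
→ >> 3 → 0000011011 = 27

27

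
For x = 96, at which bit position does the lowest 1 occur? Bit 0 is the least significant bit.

96 = 1100000
Trailing zeros: 5, so the lowest set bit is bit 5 (value 32).

5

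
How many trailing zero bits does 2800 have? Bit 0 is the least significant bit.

4

2800 = 101011110000
Trailing zeros: 4, so the lowest set bit is bit 4 (value 16).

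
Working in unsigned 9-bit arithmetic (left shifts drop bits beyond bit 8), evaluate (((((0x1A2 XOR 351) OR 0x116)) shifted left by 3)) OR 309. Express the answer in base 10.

509

0x1A2 = 110100010
351 = 101011111
→ XOR → 011111101 = 253
0x116 = 100010110
→ OR → 111111111 = 511
→ shifted left by 3 (mod 2^9) → 111111000 = 504
309 = 100110101
→ OR → 111111101 = 509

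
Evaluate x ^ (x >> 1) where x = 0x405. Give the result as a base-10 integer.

1543

x = 10000000101 = 1029
x>>1 = 01000000010
XOR  = 11000000111 = 1543
(x ^ (x >> 1) gives the standard binary-reflected Gray code of x.)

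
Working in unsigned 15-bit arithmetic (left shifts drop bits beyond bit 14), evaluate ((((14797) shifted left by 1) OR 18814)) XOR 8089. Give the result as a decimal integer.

14797 = 011100111001101
→ shifted left by 1 (mod 2^15) → 111001110011010 = 29594
18814 = 100100101111110
→ OR → 111101111111110 = 31742
8089 = 001111110011001
→ XOR → 110010001100111 = 25703

25703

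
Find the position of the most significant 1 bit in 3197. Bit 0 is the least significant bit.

3197 = 110001111101
The topmost 1 is at position 11 (since 2^11 = 2048 ≤ 3197 < 4096).

11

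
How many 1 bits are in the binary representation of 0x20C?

0x20C = 1000001100
Count the 1s: 1 + 1 + 1 = 3

3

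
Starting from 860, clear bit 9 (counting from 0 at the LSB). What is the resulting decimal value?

348

x = 1101011100
bit 9 is currently 1; clear it via x & ~(1 << 9) = x & ~512
→ 0101011100 = 348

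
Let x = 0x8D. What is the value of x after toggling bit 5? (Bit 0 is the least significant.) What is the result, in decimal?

173

x = 010001101
bit 5 is currently 0; toggle it via x ^ (1 << 5) = x ^ 32
→ 010101101 = 173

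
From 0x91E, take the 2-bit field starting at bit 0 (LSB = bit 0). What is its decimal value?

2

v = 100100011110
Shift right by 0: 100100011110
Mask low 2 bits: 10 = 2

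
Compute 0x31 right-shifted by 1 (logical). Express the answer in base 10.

0x31 = 110001
shift right by 1 → 011000 = 24
(equivalently, floor(49 / 2))

24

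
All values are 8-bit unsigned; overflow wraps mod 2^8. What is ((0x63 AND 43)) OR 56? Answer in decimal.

59

0x63 = 01100011
43 = 00101011
→ AND → 00100011 = 35
56 = 00111000
→ OR → 00111011 = 59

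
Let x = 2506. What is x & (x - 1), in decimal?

2504

x = 100111001010 = 2506
x - 1 = 100111001001
AND   = 100111001000 = 2504
(x & (x - 1) clears the lowest set bit of x.)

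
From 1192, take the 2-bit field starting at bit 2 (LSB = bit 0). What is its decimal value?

2

v = 10010101000
Shift right by 2: 100101010
Mask low 2 bits: 10 = 2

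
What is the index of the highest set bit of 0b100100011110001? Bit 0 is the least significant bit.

0b100100011110001 = 100100011110001
The topmost 1 is at position 14 (since 2^14 = 16384 ≤ 18673 < 32768).

14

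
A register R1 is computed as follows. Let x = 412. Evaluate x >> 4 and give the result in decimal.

25

412 = 110011100
shift right by 4 → 000011001 = 25
(equivalently, floor(412 / 16))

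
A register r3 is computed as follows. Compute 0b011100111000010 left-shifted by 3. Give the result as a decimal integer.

x = 00011100111000010
shift left by 3 → 11100111000010000 = 118288
(equivalently, 14786 × 2^3 = 14786 × 8)

118288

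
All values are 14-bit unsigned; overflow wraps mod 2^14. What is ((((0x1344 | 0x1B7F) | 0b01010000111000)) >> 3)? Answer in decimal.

1007

0x1344 = 01001101000100
0x1B7F = 01101101111111
→ | → 01101101111111 = 7039
0b01010000111000 = 01010000111000
→ | → 01111101111111 = 8063
→ >> 3 → 00001111101111 = 1007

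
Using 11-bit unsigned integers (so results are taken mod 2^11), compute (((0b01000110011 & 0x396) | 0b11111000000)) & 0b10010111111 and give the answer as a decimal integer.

0b01000110011 = 01000110011
0x396 = 01110010110
→ & → 01000010010 = 530
0b11111000000 = 11111000000
→ | → 11111010010 = 2002
0b10010111111 = 10010111111
→ & → 10010010010 = 1170

1170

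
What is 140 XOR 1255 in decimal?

1131

140 = 00010001100
1255 = 10011100111
XOR → 10001101011 = 1131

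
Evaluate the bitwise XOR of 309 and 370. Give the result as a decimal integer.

71

309 = 100110101
370 = 101110010
XOR → 001000111 = 71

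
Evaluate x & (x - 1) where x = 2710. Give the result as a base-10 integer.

x = 101010010110 = 2710
x - 1 = 101010010101
AND   = 101010010100 = 2708
(x & (x - 1) clears the lowest set bit of x.)

2708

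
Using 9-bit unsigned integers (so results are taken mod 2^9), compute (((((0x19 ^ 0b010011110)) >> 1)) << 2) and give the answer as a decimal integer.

268

0x19 = 000011001
0b010011110 = 010011110
→ ^ → 010000111 = 135
→ >> 1 → 001000011 = 67
→ << 2 (mod 2^9) → 100001100 = 268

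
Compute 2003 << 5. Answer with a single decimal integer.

2003 = 0000011111010011
shift left by 5 → 1111101001100000 = 64096
(equivalently, 2003 × 2^5 = 2003 × 32)

64096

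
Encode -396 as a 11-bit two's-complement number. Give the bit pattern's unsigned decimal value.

396 in 11 bits: 00110001100
Invert: 11001110011
Add 1:  11001110100 = 1652
(Check: 2^11 - 396 = 2048 - 396 = 1652.)

1652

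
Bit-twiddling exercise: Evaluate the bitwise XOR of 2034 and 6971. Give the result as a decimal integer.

2034 = 0011111110010
6971 = 1101100111011
XOR → 1110011001001 = 7369

7369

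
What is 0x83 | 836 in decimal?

0x83 = 0010000011
836 = 1101000100
 OR → 1111000111 = 967

967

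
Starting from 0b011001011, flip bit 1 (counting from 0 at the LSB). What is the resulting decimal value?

x = 011001011
bit 1 is currently 1; toggle it via x ^ (1 << 1) = x ^ 2
→ 011001001 = 201

201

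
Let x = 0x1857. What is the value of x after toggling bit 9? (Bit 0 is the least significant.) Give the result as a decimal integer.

x = 1100001010111
bit 9 is currently 0; toggle it via x ^ (1 << 9) = x ^ 512
→ 1101001010111 = 6743

6743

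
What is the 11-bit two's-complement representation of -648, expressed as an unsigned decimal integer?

648 in 11 bits: 01010001000
Invert: 10101110111
Add 1:  10101111000 = 1400
(Check: 2^11 - 648 = 2048 - 648 = 1400.)

1400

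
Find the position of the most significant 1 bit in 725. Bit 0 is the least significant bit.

9

725 = 1011010101
The topmost 1 is at position 9 (since 2^9 = 512 ≤ 725 < 1024).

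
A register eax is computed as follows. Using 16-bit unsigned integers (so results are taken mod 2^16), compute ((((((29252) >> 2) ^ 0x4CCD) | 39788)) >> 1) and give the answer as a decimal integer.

28094

29252 = 0111001001000100
→ >> 2 → 0001110010010001 = 7313
0x4CCD = 0100110011001101
→ ^ → 0101000001011100 = 20572
39788 = 1001101101101100
→ | → 1101101101111100 = 56188
→ >> 1 → 0110110110111110 = 28094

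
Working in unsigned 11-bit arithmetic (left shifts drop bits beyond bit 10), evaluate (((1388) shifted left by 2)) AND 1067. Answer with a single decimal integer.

1388 = 10101101100
→ shifted left by 2 (mod 2^11) → 10110110000 = 1456
1067 = 10000101011
→ AND → 10000100000 = 1056

1056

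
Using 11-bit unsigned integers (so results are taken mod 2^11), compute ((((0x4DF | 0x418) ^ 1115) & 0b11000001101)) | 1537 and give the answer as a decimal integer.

0x4DF = 10011011111
0x418 = 10000011000
→ | → 10011011111 = 1247
1115 = 10001011011
→ ^ → 00010000100 = 132
0b11000001101 = 11000001101
→ & → 00000000100 = 4
1537 = 11000000001
→ | → 11000000101 = 1541

1541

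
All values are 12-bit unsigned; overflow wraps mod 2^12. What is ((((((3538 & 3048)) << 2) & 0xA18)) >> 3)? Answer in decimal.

64

3538 = 110111010010
3048 = 101111101000
→ & → 100111000000 = 2496
→ << 2 (mod 2^12) → 011100000000 = 1792
0xA18 = 101000011000
→ & → 001000000000 = 512
→ >> 3 → 000001000000 = 64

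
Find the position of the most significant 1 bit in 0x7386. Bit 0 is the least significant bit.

14

0x7386 = 111001110000110
The topmost 1 is at position 14 (since 2^14 = 16384 ≤ 29574 < 32768).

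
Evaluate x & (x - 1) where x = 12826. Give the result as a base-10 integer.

12824

x = 11001000011010 = 12826
x - 1 = 11001000011001
AND   = 11001000011000 = 12824
(x & (x - 1) clears the lowest set bit of x.)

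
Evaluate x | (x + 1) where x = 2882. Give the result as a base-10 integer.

2883

x = 101101000010 = 2882
x + 1 = 101101000011
OR    = 101101000011 = 2883
(x | (x + 1) sets the lowest cleared bit.)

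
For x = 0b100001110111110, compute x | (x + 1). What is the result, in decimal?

x = 100001110111110 = 17342
x + 1 = 100001110111111
OR    = 100001110111111 = 17343
(x | (x + 1) sets the lowest cleared bit.)

17343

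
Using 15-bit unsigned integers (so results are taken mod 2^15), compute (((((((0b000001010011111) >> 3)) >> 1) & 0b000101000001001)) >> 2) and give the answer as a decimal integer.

0b000001010011111 = 000001010011111
→ >> 3 → 000000001010011 = 83
→ >> 1 → 000000000101001 = 41
0b000101000001001 = 000101000001001
→ & → 000000000001001 = 9
→ >> 2 → 000000000000010 = 2

2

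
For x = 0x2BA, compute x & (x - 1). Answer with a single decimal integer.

696

x = 1010111010 = 698
x - 1 = 1010111001
AND   = 1010111000 = 696
(x & (x - 1) clears the lowest set bit of x.)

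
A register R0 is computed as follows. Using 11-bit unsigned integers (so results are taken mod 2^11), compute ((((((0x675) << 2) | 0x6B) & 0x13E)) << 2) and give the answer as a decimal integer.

0x675 = 11001110101
→ << 2 (mod 2^11) → 00111010100 = 468
0x6B = 00001101011
→ | → 00111111111 = 511
0x13E = 00100111110
→ & → 00100111110 = 318
→ << 2 (mod 2^11) → 10011111000 = 1272

1272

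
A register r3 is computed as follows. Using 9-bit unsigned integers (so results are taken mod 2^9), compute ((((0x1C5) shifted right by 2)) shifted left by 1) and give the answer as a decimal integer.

0x1C5 = 111000101
→ shifted right by 2 → 001110001 = 113
→ shifted left by 1 (mod 2^9) → 011100010 = 226

226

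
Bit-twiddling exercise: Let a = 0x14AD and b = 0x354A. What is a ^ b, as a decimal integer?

0x14AD = 01010010101101
0x354A = 11010101001010
XOR → 10000111100111 = 8679

8679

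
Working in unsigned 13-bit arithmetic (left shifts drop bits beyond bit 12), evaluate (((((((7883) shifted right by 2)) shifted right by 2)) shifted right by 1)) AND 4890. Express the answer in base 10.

7883 = 1111011001011
→ shifted right by 2 → 0011110110010 = 1970
→ shifted right by 2 → 0000111101100 = 492
→ shifted right by 1 → 0000011110110 = 246
4890 = 1001100011010
→ AND → 0000000010010 = 18

18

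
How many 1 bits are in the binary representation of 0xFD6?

0xFD6 = 111111010110
Count the 1s: 1 + 1 + 1 + 1 + 1 + 1 + 1 + 1 + 1 = 9

9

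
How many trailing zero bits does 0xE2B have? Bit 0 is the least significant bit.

0

0xE2B = 111000101011
Trailing zeros: 0, so the lowest set bit is bit 0 (value 1).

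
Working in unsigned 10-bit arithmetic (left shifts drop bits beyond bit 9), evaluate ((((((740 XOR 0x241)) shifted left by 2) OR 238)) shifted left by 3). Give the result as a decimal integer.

740 = 1011100100
0x241 = 1001000001
→ XOR → 0010100101 = 165
→ shifted left by 2 (mod 2^10) → 1010010100 = 660
238 = 0011101110
→ OR → 1011111110 = 766
→ shifted left by 3 (mod 2^10) → 1111110000 = 1008

1008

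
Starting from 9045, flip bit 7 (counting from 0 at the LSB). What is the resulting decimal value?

9173

x = 10001101010101
bit 7 is currently 0; toggle it via x ^ (1 << 7) = x ^ 128
→ 10001111010101 = 9173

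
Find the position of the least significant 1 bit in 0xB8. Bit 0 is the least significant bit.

3

0xB8 = 10111000
Trailing zeros: 3, so the lowest set bit is bit 3 (value 8).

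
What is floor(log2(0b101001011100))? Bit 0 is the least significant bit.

11

0b101001011100 = 101001011100
The topmost 1 is at position 11 (since 2^11 = 2048 ≤ 2652 < 4096).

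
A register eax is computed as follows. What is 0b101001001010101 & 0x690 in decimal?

528

a = 101001001010101
0x690 = 000011010010000
AND → 000001000010000 = 528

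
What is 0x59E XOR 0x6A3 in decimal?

0x59E = 10110011110
0x6A3 = 11010100011
XOR → 01100111101 = 829

829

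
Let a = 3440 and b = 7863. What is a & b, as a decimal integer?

3120

3440 = 0110101110000
7863 = 1111010110111
AND → 0110000110000 = 3120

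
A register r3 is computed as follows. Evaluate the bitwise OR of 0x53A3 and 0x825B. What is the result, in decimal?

0x53A3 = 0101001110100011
0x825B = 1000001001011011
 OR → 1101001111111011 = 54267

54267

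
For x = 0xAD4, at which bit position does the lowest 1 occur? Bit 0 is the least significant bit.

0xAD4 = 101011010100
Trailing zeros: 2, so the lowest set bit is bit 2 (value 4).

2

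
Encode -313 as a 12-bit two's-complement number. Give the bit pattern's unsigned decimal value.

3783

313 in 12 bits: 000100111001
Invert: 111011000110
Add 1:  111011000111 = 3783
(Check: 2^12 - 313 = 4096 - 313 = 3783.)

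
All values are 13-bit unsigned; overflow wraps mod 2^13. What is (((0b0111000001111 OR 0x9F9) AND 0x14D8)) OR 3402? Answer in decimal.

0b0111000001111 = 0111000001111
0x9F9 = 0100111111001
→ OR → 0111111111111 = 4095
0x14D8 = 1010011011000
→ AND → 0010011011000 = 1240
3402 = 0110101001010
→ OR → 0110111011010 = 3546

3546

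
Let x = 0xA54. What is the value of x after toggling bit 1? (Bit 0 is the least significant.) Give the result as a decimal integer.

x = 101001010100
bit 1 is currently 0; toggle it via x ^ (1 << 1) = x ^ 2
→ 101001010110 = 2646

2646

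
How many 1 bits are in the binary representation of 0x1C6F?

0x1C6F = 1110001101111
Count the 1s: 1 + 1 + 1 + 1 + 1 + 1 + 1 + 1 + 1 = 9

9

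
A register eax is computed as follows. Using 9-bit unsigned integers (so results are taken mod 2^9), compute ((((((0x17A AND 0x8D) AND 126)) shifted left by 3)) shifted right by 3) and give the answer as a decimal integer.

8

0x17A = 101111010
0x8D = 010001101
→ AND → 000001000 = 8
126 = 001111110
→ AND → 000001000 = 8
→ shifted left by 3 (mod 2^9) → 001000000 = 64
→ shifted right by 3 → 000001000 = 8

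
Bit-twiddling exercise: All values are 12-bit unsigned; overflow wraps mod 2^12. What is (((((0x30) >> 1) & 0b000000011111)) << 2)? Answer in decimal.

0x30 = 000000110000
→ >> 1 → 000000011000 = 24
0b000000011111 = 000000011111
→ & → 000000011000 = 24
→ << 2 (mod 2^12) → 000001100000 = 96

96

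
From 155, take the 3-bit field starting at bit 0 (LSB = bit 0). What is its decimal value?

v = 010011011
Shift right by 0: 010011011
Mask low 3 bits: 011 = 3

3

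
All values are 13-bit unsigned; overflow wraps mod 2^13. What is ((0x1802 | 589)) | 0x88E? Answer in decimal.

0x1802 = 1100000000010
589 = 0001001001101
→ | → 1101001001111 = 6735
0x88E = 0100010001110
→ | → 1101011001111 = 6863

6863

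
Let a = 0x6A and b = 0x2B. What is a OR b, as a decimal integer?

0x6A = 1101010
0x2B = 0101011
 OR → 1101011 = 107

107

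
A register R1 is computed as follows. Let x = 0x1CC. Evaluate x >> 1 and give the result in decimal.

0x1CC = 111001100
shift right by 1 → 011100110 = 230
(equivalently, floor(460 / 2))

230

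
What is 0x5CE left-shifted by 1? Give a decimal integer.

0x5CE = 010111001110
shift left by 1 → 101110011100 = 2972
(equivalently, 1486 × 2^1 = 1486 × 2)

2972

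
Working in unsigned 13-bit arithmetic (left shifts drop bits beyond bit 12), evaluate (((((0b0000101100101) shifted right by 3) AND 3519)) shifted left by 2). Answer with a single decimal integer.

176

0b0000101100101 = 0000101100101
→ shifted right by 3 → 0000000101100 = 44
3519 = 0110110111111
→ AND → 0000000101100 = 44
→ shifted left by 2 (mod 2^13) → 0000010110000 = 176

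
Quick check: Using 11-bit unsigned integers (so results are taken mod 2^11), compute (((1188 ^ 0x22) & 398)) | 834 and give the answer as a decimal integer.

1188 = 10010100100
0x22 = 00000100010
→ ^ → 10010000110 = 1158
398 = 00110001110
→ & → 00010000110 = 134
834 = 01101000010
→ | → 01111000110 = 966

966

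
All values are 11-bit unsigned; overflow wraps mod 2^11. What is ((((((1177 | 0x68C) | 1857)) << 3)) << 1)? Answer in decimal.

1488

1177 = 10010011001
0x68C = 11010001100
→ | → 11010011101 = 1693
1857 = 11101000001
→ | → 11111011101 = 2013
→ << 3 (mod 2^11) → 11011101000 = 1768
→ << 1 (mod 2^11) → 10111010000 = 1488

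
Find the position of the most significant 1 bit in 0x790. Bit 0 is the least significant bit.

0x790 = 11110010000
The topmost 1 is at position 10 (since 2^10 = 1024 ≤ 1936 < 2048).

10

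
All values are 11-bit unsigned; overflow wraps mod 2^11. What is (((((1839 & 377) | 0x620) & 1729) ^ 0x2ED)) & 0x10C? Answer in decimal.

1839 = 11100101111
377 = 00101111001
→ & → 00100101001 = 297
0x620 = 11000100000
→ | → 11100101001 = 1833
1729 = 11011000001
→ & → 11000000001 = 1537
0x2ED = 01011101101
→ ^ → 10011101100 = 1260
0x10C = 00100001100
→ & → 00000001100 = 12

12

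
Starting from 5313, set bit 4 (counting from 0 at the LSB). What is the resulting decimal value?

5329

x = 01010011000001
bit 4 is currently 0; set it via x | (1 << 4) = x | 16
→ 01010011010001 = 5329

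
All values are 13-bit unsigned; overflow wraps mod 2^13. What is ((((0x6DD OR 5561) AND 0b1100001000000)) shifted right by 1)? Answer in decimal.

0x6DD = 0011011011101
5561 = 1010110111001
→ OR → 1011111111101 = 6141
0b1100001000000 = 1100001000000
→ AND → 1000001000000 = 4160
→ shifted right by 1 → 0100000100000 = 2080

2080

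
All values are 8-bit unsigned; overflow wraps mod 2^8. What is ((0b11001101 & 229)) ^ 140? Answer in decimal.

73

0b11001101 = 11001101
229 = 11100101
→ & → 11000101 = 197
140 = 10001100
→ ^ → 01001001 = 73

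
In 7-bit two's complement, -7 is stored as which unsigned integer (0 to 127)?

121

7 in 7 bits: 0000111
Invert: 1111000
Add 1:  1111001 = 121
(Check: 2^7 - 7 = 128 - 7 = 121.)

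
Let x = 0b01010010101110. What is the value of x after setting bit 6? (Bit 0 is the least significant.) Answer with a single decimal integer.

5358

x = 01010010101110
bit 6 is currently 0; set it via x | (1 << 6) = x | 64
→ 01010011101110 = 5358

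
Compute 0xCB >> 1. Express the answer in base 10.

0xCB = 11001011
shift right by 1 → 01100101 = 101
(equivalently, floor(203 / 2))

101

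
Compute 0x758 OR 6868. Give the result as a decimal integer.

0x758 = 0011101011000
6868 = 1101011010100
 OR → 1111111011100 = 8156

8156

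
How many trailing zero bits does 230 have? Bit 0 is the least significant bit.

1

230 = 11100110
Trailing zeros: 1, so the lowest set bit is bit 1 (value 2).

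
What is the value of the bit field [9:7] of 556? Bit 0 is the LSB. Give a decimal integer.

4

v = 1000101100
Shift right by 7: 100
Mask low 3 bits: 100 = 4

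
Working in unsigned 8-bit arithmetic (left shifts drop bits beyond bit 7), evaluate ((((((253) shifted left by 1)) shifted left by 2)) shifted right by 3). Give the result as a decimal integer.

29

253 = 11111101
→ shifted left by 1 (mod 2^8) → 11111010 = 250
→ shifted left by 2 (mod 2^8) → 11101000 = 232
→ shifted right by 3 → 00011101 = 29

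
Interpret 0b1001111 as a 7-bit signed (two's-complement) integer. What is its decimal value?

pattern = 1001111 (MSB is 1 ⇒ negative)
Invert: 0110000, add 1 → 0110001 = 49, so the value is -49.
(Equivalently: 79 - 2^7 = 79 - 128 = -49.)

-49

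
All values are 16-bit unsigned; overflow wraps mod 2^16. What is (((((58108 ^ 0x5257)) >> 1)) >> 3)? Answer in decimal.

58108 = 1110001011111100
0x5257 = 0101001001010111
→ ^ → 1011000010101011 = 45227
→ >> 1 → 0101100001010101 = 22613
→ >> 3 → 0000101100001010 = 2826

2826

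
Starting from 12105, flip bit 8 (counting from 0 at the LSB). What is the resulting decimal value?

11849

x = 10111101001001
bit 8 is currently 1; toggle it via x ^ (1 << 8) = x ^ 256
→ 10111001001001 = 11849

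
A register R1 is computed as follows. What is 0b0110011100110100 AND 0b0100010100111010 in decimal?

a = 110011100110100
b = 100010100111010
AND → 100010100110000 = 17712

17712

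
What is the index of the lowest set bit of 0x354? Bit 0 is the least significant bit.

2

0x354 = 1101010100
Trailing zeros: 2, so the lowest set bit is bit 2 (value 4).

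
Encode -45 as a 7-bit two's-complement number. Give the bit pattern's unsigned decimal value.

83

45 in 7 bits: 0101101
Invert: 1010010
Add 1:  1010011 = 83
(Check: 2^7 - 45 = 128 - 45 = 83.)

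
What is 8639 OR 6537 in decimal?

8639 = 10000110111111
6537 = 01100110001001
 OR → 11100110111111 = 14783

14783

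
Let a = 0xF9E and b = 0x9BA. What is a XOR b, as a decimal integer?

0xF9E = 111110011110
0x9BA = 100110111010
XOR → 011000100100 = 1572

1572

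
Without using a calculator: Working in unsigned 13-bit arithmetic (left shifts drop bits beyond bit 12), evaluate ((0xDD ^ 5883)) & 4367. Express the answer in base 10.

4102

0xDD = 0000011011101
5883 = 1011011111011
→ ^ → 1011000100110 = 5670
4367 = 1000100001111
→ & → 1000000000110 = 4102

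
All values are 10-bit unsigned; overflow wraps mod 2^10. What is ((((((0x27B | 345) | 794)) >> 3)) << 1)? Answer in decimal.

222

0x27B = 1001111011
345 = 0101011001
→ | → 1101111011 = 891
794 = 1100011010
→ | → 1101111011 = 891
→ >> 3 → 0001101111 = 111
→ << 1 (mod 2^10) → 0011011110 = 222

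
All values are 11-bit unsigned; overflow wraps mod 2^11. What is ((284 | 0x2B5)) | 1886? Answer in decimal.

2047

284 = 00100011100
0x2B5 = 01010110101
→ | → 01110111101 = 957
1886 = 11101011110
→ | → 11111111111 = 2047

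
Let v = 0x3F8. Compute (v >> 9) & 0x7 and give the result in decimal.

1

v = 001111111000
Shift right by 9: 001
Mask low 3 bits: 001 = 1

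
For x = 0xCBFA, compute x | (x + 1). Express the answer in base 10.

52219

x = 1100101111111010 = 52218
x + 1 = 1100101111111011
OR    = 1100101111111011 = 52219
(x | (x + 1) sets the lowest cleared bit.)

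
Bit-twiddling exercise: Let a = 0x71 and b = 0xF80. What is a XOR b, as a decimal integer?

0x71 = 000001110001
0xF80 = 111110000000
XOR → 111111110001 = 4081

4081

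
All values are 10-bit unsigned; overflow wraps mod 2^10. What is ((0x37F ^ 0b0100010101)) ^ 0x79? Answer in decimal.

531

0x37F = 1101111111
0b0100010101 = 0100010101
→ ^ → 1001101010 = 618
0x79 = 0001111001
→ ^ → 1000010011 = 531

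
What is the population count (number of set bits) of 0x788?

0x788 = 11110001000
Count the 1s: 1 + 1 + 1 + 1 + 1 = 5

5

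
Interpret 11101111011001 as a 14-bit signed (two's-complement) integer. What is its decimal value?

pattern = 11101111011001 (MSB is 1 ⇒ negative)
Invert: 00010000100110, add 1 → 00010000100111 = 1063, so the value is -1063.
(Equivalently: 15321 - 2^14 = 15321 - 16384 = -1063.)

-1063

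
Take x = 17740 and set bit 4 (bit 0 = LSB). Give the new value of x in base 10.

x = 100010101001100
bit 4 is currently 0; set it via x | (1 << 4) = x | 16
→ 100010101011100 = 17756

17756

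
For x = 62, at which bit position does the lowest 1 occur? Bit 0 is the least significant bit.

62 = 111110
Trailing zeros: 1, so the lowest set bit is bit 1 (value 2).

1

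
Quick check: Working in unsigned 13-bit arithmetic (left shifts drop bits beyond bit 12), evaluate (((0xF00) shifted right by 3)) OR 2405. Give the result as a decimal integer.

2533

0xF00 = 0111100000000
→ shifted right by 3 → 0000111100000 = 480
2405 = 0100101100101
→ OR → 0100111100101 = 2533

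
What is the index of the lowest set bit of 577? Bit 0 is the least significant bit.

577 = 1001000001
Trailing zeros: 0, so the lowest set bit is bit 0 (value 1).

0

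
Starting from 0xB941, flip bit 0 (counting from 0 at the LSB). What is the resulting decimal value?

x = 1011100101000001
bit 0 is currently 1; toggle it via x ^ (1 << 0) = x ^ 1
→ 1011100101000000 = 47424

47424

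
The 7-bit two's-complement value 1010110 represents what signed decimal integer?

-42

pattern = 1010110 (MSB is 1 ⇒ negative)
Invert: 0101001, add 1 → 0101010 = 42, so the value is -42.
(Equivalently: 86 - 2^7 = 86 - 128 = -42.)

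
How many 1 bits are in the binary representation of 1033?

3

1033 = 10000001001
Count the 1s: 1 + 1 + 1 = 3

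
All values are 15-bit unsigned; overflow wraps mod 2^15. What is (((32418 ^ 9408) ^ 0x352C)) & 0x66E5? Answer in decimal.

32418 = 111111010100010
9408 = 010010011000000
→ ^ → 101101001100010 = 23138
0x352C = 011010100101100
→ ^ → 110111101001110 = 28494
0x66E5 = 110011011100101
→ & → 110011001000100 = 26180

26180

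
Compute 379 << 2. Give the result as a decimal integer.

379 = 00101111011
shift left by 2 → 10111101100 = 1516
(equivalently, 379 × 2^2 = 379 × 4)

1516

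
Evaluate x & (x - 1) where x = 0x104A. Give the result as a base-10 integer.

4168

x = 1000001001010 = 4170
x - 1 = 1000001001001
AND   = 1000001001000 = 4168
(x & (x - 1) clears the lowest set bit of x.)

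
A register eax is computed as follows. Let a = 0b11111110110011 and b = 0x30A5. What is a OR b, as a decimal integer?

a = 11111110110011
0x30A5 = 11000010100101
 OR → 11111110110111 = 16311

16311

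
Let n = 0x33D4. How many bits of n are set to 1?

0x33D4 = 11001111010100
Count the 1s: 1 + 1 + 1 + 1 + 1 + 1 + 1 + 1 = 8

8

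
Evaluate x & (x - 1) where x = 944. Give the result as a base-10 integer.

928

x = 1110110000 = 944
x - 1 = 1110101111
AND   = 1110100000 = 928
(x & (x - 1) clears the lowest set bit of x.)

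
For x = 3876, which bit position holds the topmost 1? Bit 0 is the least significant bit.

3876 = 111100100100
The topmost 1 is at position 11 (since 2^11 = 2048 ≤ 3876 < 4096).

11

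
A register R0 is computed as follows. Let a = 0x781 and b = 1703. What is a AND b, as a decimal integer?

0x781 = 11110000001
1703 = 11010100111
AND → 11010000001 = 1665

1665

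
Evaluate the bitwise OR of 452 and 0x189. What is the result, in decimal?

452 = 111000100
0x189 = 110001001
 OR → 111001101 = 461

461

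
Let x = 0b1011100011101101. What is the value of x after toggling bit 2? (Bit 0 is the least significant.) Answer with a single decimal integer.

47337

x = 1011100011101101
bit 2 is currently 1; toggle it via x ^ (1 << 2) = x ^ 4
→ 1011100011101001 = 47337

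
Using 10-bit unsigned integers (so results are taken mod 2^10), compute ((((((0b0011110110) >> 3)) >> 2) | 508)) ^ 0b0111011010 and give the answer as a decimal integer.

0b0011110110 = 0011110110
→ >> 3 → 0000011110 = 30
→ >> 2 → 0000000111 = 7
508 = 0111111100
→ | → 0111111111 = 511
0b0111011010 = 0111011010
→ ^ → 0000100101 = 37

37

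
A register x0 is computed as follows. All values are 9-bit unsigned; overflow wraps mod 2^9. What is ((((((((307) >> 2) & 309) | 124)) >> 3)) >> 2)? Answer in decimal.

307 = 100110011
→ >> 2 → 001001100 = 76
309 = 100110101
→ & → 000000100 = 4
124 = 001111100
→ | → 001111100 = 124
→ >> 3 → 000001111 = 15
→ >> 2 → 000000011 = 3

3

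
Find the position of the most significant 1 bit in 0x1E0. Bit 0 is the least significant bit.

0x1E0 = 111100000
The topmost 1 is at position 8 (since 2^8 = 256 ≤ 480 < 512).

8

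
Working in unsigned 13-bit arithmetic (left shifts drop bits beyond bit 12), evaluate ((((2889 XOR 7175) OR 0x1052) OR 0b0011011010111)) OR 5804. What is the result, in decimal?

2889 = 0101101001001
7175 = 1110000000111
→ XOR → 1011101001110 = 5966
0x1052 = 1000001010010
→ OR → 1011101011110 = 5982
0b0011011010111 = 0011011010111
→ OR → 1011111011111 = 6111
5804 = 1011010101100
→ OR → 1011111111111 = 6143

6143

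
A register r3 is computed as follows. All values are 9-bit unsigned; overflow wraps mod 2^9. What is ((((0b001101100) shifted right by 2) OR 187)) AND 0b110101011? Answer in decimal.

0b001101100 = 001101100
→ shifted right by 2 → 000011011 = 27
187 = 010111011
→ OR → 010111011 = 187
0b110101011 = 110101011
→ AND → 010101011 = 171

171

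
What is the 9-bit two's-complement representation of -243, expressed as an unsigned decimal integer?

243 in 9 bits: 011110011
Invert: 100001100
Add 1:  100001101 = 269
(Check: 2^9 - 243 = 512 - 243 = 269.)

269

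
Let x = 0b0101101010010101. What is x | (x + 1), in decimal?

23191

x = 101101010010101 = 23189
x + 1 = 101101010010110
OR    = 101101010010111 = 23191
(x | (x + 1) sets the lowest cleared bit.)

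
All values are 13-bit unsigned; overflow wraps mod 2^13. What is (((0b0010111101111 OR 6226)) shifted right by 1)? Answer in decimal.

0b0010111101111 = 0010111101111
6226 = 1100001010010
→ OR → 1110111111111 = 7679
→ shifted right by 1 → 0111011111111 = 3839

3839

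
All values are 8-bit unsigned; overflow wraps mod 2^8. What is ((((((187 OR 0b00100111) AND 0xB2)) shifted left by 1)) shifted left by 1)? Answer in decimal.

200

187 = 10111011
0b00100111 = 00100111
→ OR → 10111111 = 191
0xB2 = 10110010
→ AND → 10110010 = 178
→ shifted left by 1 (mod 2^8) → 01100100 = 100
→ shifted left by 1 (mod 2^8) → 11001000 = 200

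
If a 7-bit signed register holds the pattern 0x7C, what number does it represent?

pattern = 1111100 (MSB is 1 ⇒ negative)
Invert: 0000011, add 1 → 0000100 = 4, so the value is -4.
(Equivalently: 124 - 2^7 = 124 - 128 = -4.)

-4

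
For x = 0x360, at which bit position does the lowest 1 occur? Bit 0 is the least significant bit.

0x360 = 1101100000
Trailing zeros: 5, so the lowest set bit is bit 5 (value 32).

5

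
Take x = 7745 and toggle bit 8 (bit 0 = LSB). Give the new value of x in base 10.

x = 01111001000001
bit 8 is currently 0; toggle it via x ^ (1 << 8) = x ^ 256
→ 01111101000001 = 8001

8001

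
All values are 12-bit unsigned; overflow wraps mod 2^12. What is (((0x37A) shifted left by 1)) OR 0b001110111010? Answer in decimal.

0x37A = 001101111010
→ shifted left by 1 (mod 2^12) → 011011110100 = 1780
0b001110111010 = 001110111010
→ OR → 011111111110 = 2046

2046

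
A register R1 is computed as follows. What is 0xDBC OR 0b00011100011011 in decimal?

4031

0xDBC = 110110111100
b = 011100011011
 OR → 111110111111 = 4031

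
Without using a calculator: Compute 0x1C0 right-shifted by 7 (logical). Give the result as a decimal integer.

0x1C0 = 111000000
shift right by 7 → 000000011 = 3
(equivalently, floor(448 / 128))

3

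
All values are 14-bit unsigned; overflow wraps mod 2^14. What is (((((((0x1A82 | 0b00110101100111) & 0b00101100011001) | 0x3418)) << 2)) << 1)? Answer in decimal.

14536

0x1A82 = 01101010000010
0b00110101100111 = 00110101100111
→ | → 01111111100111 = 8167
0b00101100011001 = 00101100011001
→ & → 00101100000001 = 2817
0x3418 = 11010000011000
→ | → 11111100011001 = 16153
→ << 2 (mod 2^14) → 11110001100100 = 15460
→ << 1 (mod 2^14) → 11100011001000 = 14536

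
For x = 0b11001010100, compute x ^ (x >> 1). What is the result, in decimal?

1406

x = 11001010100 = 1620
x>>1 = 01100101010
XOR  = 10101111110 = 1406
(x ^ (x >> 1) gives the standard binary-reflected Gray code of x.)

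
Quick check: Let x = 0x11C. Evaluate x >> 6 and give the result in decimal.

4

0x11C = 100011100
shift right by 6 → 000000100 = 4
(equivalently, floor(284 / 64))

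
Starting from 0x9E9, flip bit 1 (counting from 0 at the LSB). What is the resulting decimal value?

2539

x = 0100111101001
bit 1 is currently 0; toggle it via x ^ (1 << 1) = x ^ 2
→ 0100111101011 = 2539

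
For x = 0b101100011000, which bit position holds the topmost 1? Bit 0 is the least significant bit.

11

0b101100011000 = 101100011000
The topmost 1 is at position 11 (since 2^11 = 2048 ≤ 2840 < 4096).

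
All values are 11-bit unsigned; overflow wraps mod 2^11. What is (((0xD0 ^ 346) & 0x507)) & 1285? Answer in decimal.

256

0xD0 = 00011010000
346 = 00101011010
→ ^ → 00110001010 = 394
0x507 = 10100000111
→ & → 00100000010 = 258
1285 = 10100000101
→ & → 00100000000 = 256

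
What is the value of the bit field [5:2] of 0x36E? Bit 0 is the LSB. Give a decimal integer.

11

v = 01101101110
Shift right by 2: 011011011
Mask low 4 bits: 1011 = 11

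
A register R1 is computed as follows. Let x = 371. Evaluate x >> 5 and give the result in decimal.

371 = 101110011
shift right by 5 → 000001011 = 11
(equivalently, floor(371 / 32))

11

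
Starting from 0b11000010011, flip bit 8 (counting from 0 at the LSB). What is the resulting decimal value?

1811

x = 11000010011
bit 8 is currently 0; toggle it via x ^ (1 << 8) = x ^ 256
→ 11100010011 = 1811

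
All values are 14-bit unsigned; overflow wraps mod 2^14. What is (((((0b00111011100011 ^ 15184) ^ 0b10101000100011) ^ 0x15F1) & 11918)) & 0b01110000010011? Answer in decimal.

2048

0b00111011100011 = 00111011100011
15184 = 11101101010000
→ ^ → 11010110110011 = 13747
0b10101000100011 = 10101000100011
→ ^ → 01111110010000 = 8080
0x15F1 = 01010111110001
→ ^ → 00101001100001 = 2657
11918 = 10111010001110
→ & → 00101000000000 = 2560
0b01110000010011 = 01110000010011
→ & → 00100000000000 = 2048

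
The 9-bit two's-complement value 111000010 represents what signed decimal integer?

pattern = 111000010 (MSB is 1 ⇒ negative)
Invert: 000111101, add 1 → 000111110 = 62, so the value is -62.
(Equivalently: 450 - 2^9 = 450 - 512 = -62.)

-62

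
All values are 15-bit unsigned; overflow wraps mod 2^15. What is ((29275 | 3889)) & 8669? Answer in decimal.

29275 = 111001001011011
3889 = 000111100110001
→ | → 111111101111011 = 32635
8669 = 010000111011101
→ & → 010000101011001 = 8537

8537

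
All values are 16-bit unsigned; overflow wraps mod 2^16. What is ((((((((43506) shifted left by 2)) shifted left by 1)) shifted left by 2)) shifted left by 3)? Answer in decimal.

43506 = 1010100111110010
→ shifted left by 2 (mod 2^16) → 1010011111001000 = 42952
→ shifted left by 1 (mod 2^16) → 0100111110010000 = 20368
→ shifted left by 2 (mod 2^16) → 0011111001000000 = 15936
→ shifted left by 3 (mod 2^16) → 1111001000000000 = 61952

61952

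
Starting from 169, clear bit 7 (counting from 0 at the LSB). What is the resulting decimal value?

x = 010101001
bit 7 is currently 1; clear it via x & ~(1 << 7) = x & ~128
→ 000101001 = 41

41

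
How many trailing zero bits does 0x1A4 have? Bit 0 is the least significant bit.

2

0x1A4 = 110100100
Trailing zeros: 2, so the lowest set bit is bit 2 (value 4).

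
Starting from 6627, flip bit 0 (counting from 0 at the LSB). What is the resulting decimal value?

6626

x = 1100111100011
bit 0 is currently 1; toggle it via x ^ (1 << 0) = x ^ 1
→ 1100111100010 = 6626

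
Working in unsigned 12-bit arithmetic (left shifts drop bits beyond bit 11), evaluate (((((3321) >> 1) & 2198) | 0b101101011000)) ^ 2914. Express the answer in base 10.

62

3321 = 110011111001
→ >> 1 → 011001111100 = 1660
2198 = 100010010110
→ & → 000000010100 = 20
0b101101011000 = 101101011000
→ | → 101101011100 = 2908
2914 = 101101100010
→ ^ → 000000111110 = 62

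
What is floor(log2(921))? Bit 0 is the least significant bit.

9

921 = 1110011001
The topmost 1 is at position 9 (since 2^9 = 512 ≤ 921 < 1024).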